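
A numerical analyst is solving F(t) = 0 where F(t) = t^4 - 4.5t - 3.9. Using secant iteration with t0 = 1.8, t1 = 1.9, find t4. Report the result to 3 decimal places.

1.874

F(1.8) = -1.50240, F(1.9) = 0.58210
t2 = 1.90000 − 0.58210·(1.90000 − 1.80000) / (0.58210 − (-1.50240)) = 1.90000 − (0.05821)/(2.08450) = 1.87207
F(1.87207) = -0.04167
t3 = 1.87207 − (-0.04167)·(1.87207 − 1.90000) / (-0.04167 − 0.58210) = 1.87207 − (0.00116)/(-0.62377) = 1.87394
F(1.87394) = -0.00103
t4 = 1.87394 − (-0.00103)·(1.87394 − 1.87207) / (-0.00103 − (-0.04167)) = 1.87394 − (0.00000)/(0.04063) = 1.87399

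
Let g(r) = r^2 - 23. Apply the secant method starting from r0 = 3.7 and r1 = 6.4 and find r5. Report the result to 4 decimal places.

4.7958

g(3.7) = -9.310000, g(6.4) = 17.960000
r2 = 6.400000 − 17.960000·(6.400000 − 3.700000) / (17.960000 − (-9.310000)) = 6.400000 − (48.492000)/(27.270000) = 4.621782
g(4.621782) = -1.639129
r3 = 4.621782 − (-1.639129)·(4.621782 − 6.400000) / (-1.639129 − 17.960000) = 4.621782 − (2.914729)/(-19.599129) = 4.770499
g(4.770499) = -0.242335
r4 = 4.770499 − (-0.242335)·(4.770499 − 4.621782) / (-0.242335 − (-1.639129)) = 4.770499 − (-0.036039)/(1.396795) = 4.796301
g(4.796301) = 0.004503
r5 = 4.796301 − 0.004503·(4.796301 − 4.770499) / (0.004503 − (-0.242335)) = 4.796301 − (0.000116)/(0.246838) = 4.795830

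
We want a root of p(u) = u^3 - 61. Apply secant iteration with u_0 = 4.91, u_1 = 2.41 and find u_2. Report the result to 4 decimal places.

p(4.91) = 57.370771, p(2.41) = -47.002479
u_2 = 2.410000 − (-47.002479)·(2.410000 − 4.910000) / (-47.002479 − 57.370771) = 2.410000 − (117.506197)/(-104.373250) = 3.535827

3.5358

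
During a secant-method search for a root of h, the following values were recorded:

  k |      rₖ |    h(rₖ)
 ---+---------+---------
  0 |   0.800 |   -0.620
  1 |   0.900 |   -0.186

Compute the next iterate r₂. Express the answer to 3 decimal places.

r₂ = 0.900 − (-0.186)·(0.900 − 0.800) / (-0.186 − (-0.620))
   = 0.900 − (-0.01860)/(0.43400) = 0.94286

0.943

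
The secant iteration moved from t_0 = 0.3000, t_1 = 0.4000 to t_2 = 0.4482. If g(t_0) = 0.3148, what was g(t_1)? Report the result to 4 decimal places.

0.1024

The secant line through (0.3000, 0.3148) and (0.4000, g(t_1)) crosses zero at t_2 = 0.4482.
So (0.3000, 0.3148), (0.4000, g(t_1)), (0.4482, 0) are collinear:
g(t_1) = 0.3148 · (0.4000 − 0.4482) / (0.3000 − 0.4482) = 0.3148 · (-0.048200)/(-0.148200) = 0.102384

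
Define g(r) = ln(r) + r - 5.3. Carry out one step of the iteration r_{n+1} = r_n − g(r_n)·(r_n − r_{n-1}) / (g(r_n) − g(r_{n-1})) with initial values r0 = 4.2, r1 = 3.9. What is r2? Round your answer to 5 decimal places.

3.93129

g(4.2) = 0.3350845, g(3.9) = -0.0390234
r2 = 3.9000000 − (-0.0390234)·(3.9000000 − 4.2000000) / (-0.0390234 − 0.3350845) = 3.9000000 − (0.0117070)/(-0.3741080) = 3.9312932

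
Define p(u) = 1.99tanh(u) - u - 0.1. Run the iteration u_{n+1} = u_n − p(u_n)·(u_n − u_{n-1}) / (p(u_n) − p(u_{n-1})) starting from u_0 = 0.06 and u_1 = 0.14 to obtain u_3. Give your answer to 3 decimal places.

p(0.06) = -0.04074, p(0.14) = 0.03679
u_2 = 0.14000 − 0.03679·(0.14000 − 0.06000) / (0.03679 − (-0.04074)) = 0.14000 − (0.00294)/(0.07754) = 0.10204
p(0.10204) = 0.00032
u_3 = 0.10204 − 0.00032·(0.10204 − 0.14000) / (0.00032 − 0.03679) = 0.10204 − (-0.00001)/(-0.03648) = 0.10171

0.102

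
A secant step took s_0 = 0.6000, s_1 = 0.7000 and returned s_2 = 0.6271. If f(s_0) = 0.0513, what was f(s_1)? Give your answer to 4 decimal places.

-0.1380

The secant line through (0.6000, 0.0513) and (0.7000, f(s_1)) crosses zero at s_2 = 0.6271.
So (0.6000, 0.0513), (0.7000, f(s_1)), (0.6271, 0) are collinear:
f(s_1) = 0.0513 · (0.7000 − 0.6271) / (0.6000 − 0.6271) = 0.0513 · (0.072900)/(-0.027100) = -0.137999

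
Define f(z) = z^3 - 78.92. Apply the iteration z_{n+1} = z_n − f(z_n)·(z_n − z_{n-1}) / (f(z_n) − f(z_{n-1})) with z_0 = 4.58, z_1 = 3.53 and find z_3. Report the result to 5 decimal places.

4.30053

f(4.58) = 17.1519120, f(3.53) = -34.9330230
z_2 = 3.5300000 − (-34.9330230)·(3.5300000 − 4.5800000) / (-34.9330230 − 17.1519120) = 3.5300000 − (36.6796742)/(-52.0849350) = 4.2342281
f(4.2342281) = -3.0058478
z_3 = 4.2342281 − (-3.0058478)·(4.2342281 − 3.5300000) / (-3.0058478 − (-34.9330230)) = 4.2342281 − (-2.1168025)/(31.9271752) = 4.3005291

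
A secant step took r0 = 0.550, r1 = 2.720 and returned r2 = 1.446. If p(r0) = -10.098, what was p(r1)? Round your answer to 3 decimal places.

The secant line through (0.550, -10.098) and (2.720, p(r1)) crosses zero at r2 = 1.446.
So (0.550, -10.098), (2.720, p(r1)), (1.446, 0) are collinear:
p(r1) = -10.098 · (2.720 − 1.446) / (0.550 − 1.446) = -10.098 · (1.27400)/(-0.89600) = 14.35809

14.358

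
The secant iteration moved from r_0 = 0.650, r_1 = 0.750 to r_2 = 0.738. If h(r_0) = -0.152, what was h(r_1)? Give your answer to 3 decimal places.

0.021

The secant line through (0.650, -0.152) and (0.750, h(r_1)) crosses zero at r_2 = 0.738.
So (0.650, -0.152), (0.750, h(r_1)), (0.738, 0) are collinear:
h(r_1) = -0.152 · (0.750 − 0.738) / (0.650 − 0.738) = -0.152 · (0.01200)/(-0.08800) = 0.02073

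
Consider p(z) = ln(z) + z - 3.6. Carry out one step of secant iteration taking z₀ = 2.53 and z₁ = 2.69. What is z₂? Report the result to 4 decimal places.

2.6325

p(2.53) = -0.141781, p(2.69) = 0.079541
z₂ = 2.690000 − 0.079541·(2.690000 − 2.530000) / (0.079541 − (-0.141781)) = 2.690000 − (0.012727)/(0.221322) = 2.632497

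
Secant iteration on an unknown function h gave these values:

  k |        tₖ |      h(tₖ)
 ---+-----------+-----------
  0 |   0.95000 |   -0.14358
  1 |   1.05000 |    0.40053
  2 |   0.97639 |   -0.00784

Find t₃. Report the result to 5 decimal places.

t₃ = 0.97639 − (-0.00784)·(0.97639 − 1.05000) / (-0.00784 − 0.40053)
   = 0.97639 − (0.0005771)/(-0.4083700) = 0.9778032

0.97780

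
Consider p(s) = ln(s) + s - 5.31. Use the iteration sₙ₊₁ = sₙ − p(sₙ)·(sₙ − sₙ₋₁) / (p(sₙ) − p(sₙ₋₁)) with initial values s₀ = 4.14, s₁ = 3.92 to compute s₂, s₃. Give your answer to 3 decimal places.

3.939, 3.939

p(4.14) = 0.25070, p(3.92) = -0.02391
s₂ = 3.92000 − (-0.02391)·(3.92000 − 4.14000) / (-0.02391 − 0.25070) = 3.92000 − (0.00526)/(-0.27460) = 3.93915
p(3.93915) = 0.00012
s₃ = 3.93915 − 0.00012·(3.93915 − 3.92000) / (0.00012 − (-0.02391)) = 3.93915 − (0.00000)/(0.02403) = 3.93906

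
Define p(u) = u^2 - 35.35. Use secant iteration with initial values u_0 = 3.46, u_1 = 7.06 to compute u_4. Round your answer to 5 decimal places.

5.94611

p(3.46) = -23.3784000, p(7.06) = 14.4936000
u_2 = 7.0600000 − 14.4936000·(7.0600000 − 3.4600000) / (14.4936000 − (-23.3784000)) = 7.0600000 − (52.1769600)/(37.8720000) = 5.6822814
p(5.6822814) = -3.0616784
u_3 = 5.6822814 − (-3.0616784)·(5.6822814 − 7.0600000) / (-3.0616784 − 14.4936000) = 5.6822814 − (4.2181314)/(-17.5552784) = 5.9225585
p(5.9225585) = -0.2733012
u_4 = 5.9225585 − (-0.2733012)·(5.9225585 − 5.6822814) / (-0.2733012 − (-3.0616784)) = 5.9225585 − (-0.0656680)/(2.7883773) = 5.9461091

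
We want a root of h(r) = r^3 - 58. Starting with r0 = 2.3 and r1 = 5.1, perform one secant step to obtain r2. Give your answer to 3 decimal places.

3.365

h(2.3) = -45.83300, h(5.1) = 74.65100
r2 = 5.10000 − 74.65100·(5.10000 − 2.30000) / (74.65100 − (-45.83300)) = 5.10000 − (209.02280)/(120.48400) = 3.36514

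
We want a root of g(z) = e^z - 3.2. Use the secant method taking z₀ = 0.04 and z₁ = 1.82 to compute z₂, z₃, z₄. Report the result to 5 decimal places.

0.78904, 1.04836, 1.18645

g(0.04) = -2.1591892, g(1.82) = 2.9718584
z₂ = 1.8200000 − 2.9718584·(1.8200000 − 0.0400000) / (2.9718584 − (-2.1591892)) = 1.8200000 − (5.2899080)/(5.1310477) = 0.7890394
g(0.7890394) = -0.9987192
z₃ = 0.7890394 − (-0.9987192)·(0.7890394 − 1.8200000) / (-0.9987192 − 2.9718584) = 0.7890394 − (1.0296401)/(-3.9705776) = 1.0483569
g(1.0483569) = -0.3470406
z₄ = 1.0483569 − (-0.3470406)·(1.0483569 − 0.7890394) / (-0.3470406 − (-0.9987192)) = 1.0483569 − (-0.0899937)/(0.6516786) = 1.1864520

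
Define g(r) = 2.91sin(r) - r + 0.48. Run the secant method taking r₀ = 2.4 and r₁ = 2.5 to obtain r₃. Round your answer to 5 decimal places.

g(2.4) = 0.0455979, g(2.5) = -0.2784461
r₂ = 2.5000000 − (-0.2784461)·(2.5000000 − 2.4000000) / (-0.2784461 − 0.0455979) = 2.5000000 − (-0.0278446)/(-0.3240439) = 2.4140715
g(2.4140715) = 0.0011379
r₃ = 2.4140715 − 0.0011379·(2.4140715 − 2.5000000) / (0.0011379 − (-0.2784461)) = 2.4140715 − (-0.0000978)/(0.2795840) = 2.4144212

2.41442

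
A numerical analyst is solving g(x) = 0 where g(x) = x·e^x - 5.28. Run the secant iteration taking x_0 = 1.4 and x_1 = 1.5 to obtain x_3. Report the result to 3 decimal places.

1.358

g(1.4) = 0.39728, g(1.5) = 1.44253
x_2 = 1.50000 − 1.44253·(1.50000 − 1.40000) / (1.44253 − 0.39728) = 1.50000 − (0.14425)/(1.04525) = 1.36199
g(1.36199) = 0.03717
x_3 = 1.36199 − 0.03717·(1.36199 − 1.50000) / (0.03717 − 1.44253) = 1.36199 − (-0.00513)/(-1.40537) = 1.35834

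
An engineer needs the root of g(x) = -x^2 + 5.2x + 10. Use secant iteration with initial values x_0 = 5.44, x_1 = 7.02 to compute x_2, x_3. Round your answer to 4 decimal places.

6.6376, 6.6917

g(5.44) = 8.694400, g(7.02) = -2.776400
x_2 = 7.020000 − (-2.776400)·(7.020000 − 5.440000) / (-2.776400 − 8.694400) = 7.020000 − (-4.386712)/(-11.470800) = 6.637576
g(6.637576) = 0.457982
x_3 = 6.637576 − 0.457982·(6.637576 − 7.020000) / (0.457982 − (-2.776400)) = 6.637576 − (-0.175143)/(3.234382) = 6.691726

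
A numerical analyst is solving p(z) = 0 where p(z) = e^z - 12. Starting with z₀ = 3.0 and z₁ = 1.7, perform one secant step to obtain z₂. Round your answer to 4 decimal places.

p(3.0) = 8.085537, p(1.7) = -6.526053
z₂ = 1.700000 − (-6.526053)·(1.700000 − 3.000000) / (-6.526053 − 8.085537) = 1.700000 − (8.483868)/(-14.611590) = 2.280626

2.2806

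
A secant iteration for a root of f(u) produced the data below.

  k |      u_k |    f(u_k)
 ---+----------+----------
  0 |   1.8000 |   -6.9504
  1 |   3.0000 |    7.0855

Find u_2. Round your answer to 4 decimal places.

2.3942

u_2 = 3.0000 − 7.0855·(3.0000 − 1.8000) / (7.0855 − (-6.9504))
   = 3.0000 − (8.502600)/(14.035900) = 2.394225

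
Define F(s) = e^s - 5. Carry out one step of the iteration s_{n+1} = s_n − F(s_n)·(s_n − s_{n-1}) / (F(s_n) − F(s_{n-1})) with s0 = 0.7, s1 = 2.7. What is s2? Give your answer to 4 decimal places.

F(0.7) = -2.986247, F(2.7) = 9.879732
s2 = 2.700000 − 9.879732·(2.700000 − 0.700000) / (9.879732 − (-2.986247)) = 2.700000 − (19.759463)/(12.865979) = 1.164208

1.1642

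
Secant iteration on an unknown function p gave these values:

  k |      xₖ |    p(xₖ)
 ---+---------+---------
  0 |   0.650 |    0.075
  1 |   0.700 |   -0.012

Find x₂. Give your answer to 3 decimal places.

0.693

x₂ = 0.700 − (-0.012)·(0.700 − 0.650) / (-0.012 − 0.075)
   = 0.700 − (-0.00060)/(-0.08700) = 0.69310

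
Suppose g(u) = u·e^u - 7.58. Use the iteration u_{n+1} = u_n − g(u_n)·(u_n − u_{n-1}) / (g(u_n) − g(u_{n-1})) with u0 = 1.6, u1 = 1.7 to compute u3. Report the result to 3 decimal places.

1.573

g(1.6) = 0.34485, g(1.7) = 1.72571
u2 = 1.70000 − 1.72571·(1.70000 − 1.60000) / (1.72571 − 0.34485) = 1.70000 − (0.17257)/(1.38086) = 1.57503
g(1.57503) = 0.02874
u3 = 1.57503 − 0.02874·(1.57503 − 1.70000) / (0.02874 − 1.72571) = 1.57503 − (-0.00359)/(-1.69697) = 1.57291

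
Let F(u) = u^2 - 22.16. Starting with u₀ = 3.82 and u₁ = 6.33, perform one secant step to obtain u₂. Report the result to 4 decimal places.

4.5656

F(3.82) = -7.567600, F(6.33) = 17.908900
u₂ = 6.330000 − 17.908900·(6.330000 − 3.820000) / (17.908900 − (-7.567600)) = 6.330000 − (44.951339)/(25.476500) = 4.565576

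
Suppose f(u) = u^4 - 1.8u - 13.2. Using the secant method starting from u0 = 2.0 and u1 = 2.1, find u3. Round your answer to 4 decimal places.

2.0259

f(2.0) = -0.800000, f(2.1) = 2.468100
u2 = 2.100000 − 2.468100·(2.100000 − 2.000000) / (2.468100 − (-0.800000)) = 2.100000 − (0.246810)/(3.268100) = 2.024479
f(2.024479) = -0.046233
u3 = 2.024479 − (-0.046233)·(2.024479 − 2.100000) / (-0.046233 − 2.468100) = 2.024479 − (0.003492)/(-2.514333) = 2.025868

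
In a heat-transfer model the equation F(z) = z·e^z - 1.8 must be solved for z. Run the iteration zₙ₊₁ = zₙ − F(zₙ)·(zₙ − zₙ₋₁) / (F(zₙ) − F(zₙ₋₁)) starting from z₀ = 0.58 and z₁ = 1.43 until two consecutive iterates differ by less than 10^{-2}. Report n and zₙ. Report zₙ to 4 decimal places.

F(0.58) = -0.764098, F(1.43) = 4.175540
z₂ = 1.430000 − 4.175540·(0.850000)/(4.939638) = 0.711484;  |Δ| = 0.718516
F(0.711484) = -0.350699
z₃ = 0.711484 − (-0.350699)·(-0.718516)/(-4.526239) = 0.767155;  |Δ| = 0.055672
F(0.767155) = -0.147830
z₄ = 0.767155 − (-0.147830)·(0.055672)/(0.202869) = 0.807723;  |Δ| = 0.040568
F(0.807723) = 0.011558
z₅ = 0.807723 − 0.011558·(0.040568)/(0.159388) = 0.804781;  |Δ| = 0.002942
|z₅ − z₄| = 0.002942 < 10^{-2}

n = 5, zₙ = 0.8048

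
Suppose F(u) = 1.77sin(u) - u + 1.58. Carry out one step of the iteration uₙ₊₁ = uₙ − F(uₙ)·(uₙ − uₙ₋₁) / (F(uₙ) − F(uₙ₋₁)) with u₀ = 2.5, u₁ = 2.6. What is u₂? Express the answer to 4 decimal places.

2.5564

F(2.5) = 0.139296, F(2.6) = -0.107563
u₂ = 2.600000 − (-0.107563)·(2.600000 − 2.500000) / (-0.107563 − 0.139296) = 2.600000 − (-0.010756)/(-0.246858) = 2.556427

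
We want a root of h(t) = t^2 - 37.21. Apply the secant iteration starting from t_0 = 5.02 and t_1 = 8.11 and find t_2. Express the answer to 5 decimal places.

5.93467

h(5.02) = -12.0096000, h(8.11) = 28.5621000
t_2 = 8.1100000 − 28.5621000·(8.1100000 − 5.0200000) / (28.5621000 − (-12.0096000)) = 8.1100000 − (88.2568890)/(40.5717000) = 5.9346687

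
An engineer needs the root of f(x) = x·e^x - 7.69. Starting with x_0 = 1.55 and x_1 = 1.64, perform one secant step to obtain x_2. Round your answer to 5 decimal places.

1.58026

f(1.55) = -0.3872212, f(1.64) = 0.7644780
x_2 = 1.6400000 − 0.7644780·(1.6400000 − 1.5500000) / (0.7644780 − (-0.3872212)) = 1.6400000 − (0.0688030)/(1.1516992) = 1.5802596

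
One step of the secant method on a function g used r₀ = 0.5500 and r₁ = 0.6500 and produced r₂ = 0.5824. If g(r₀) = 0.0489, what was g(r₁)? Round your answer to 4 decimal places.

-0.1020

The secant line through (0.5500, 0.0489) and (0.6500, g(r₁)) crosses zero at r₂ = 0.5824.
So (0.5500, 0.0489), (0.6500, g(r₁)), (0.5824, 0) are collinear:
g(r₁) = 0.0489 · (0.6500 − 0.5824) / (0.5500 − 0.5824) = 0.0489 · (0.067600)/(-0.032400) = -0.102026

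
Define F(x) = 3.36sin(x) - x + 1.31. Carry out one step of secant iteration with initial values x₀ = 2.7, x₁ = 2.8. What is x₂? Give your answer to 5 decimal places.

F(2.7) = 0.0459964, F(2.8) = -0.3644398
x₂ = 2.8000000 − (-0.3644398)·(2.8000000 − 2.7000000) / (-0.3644398 − 0.0459964) = 2.8000000 − (-0.0364440)/(-0.4104362) = 2.7112067

2.71121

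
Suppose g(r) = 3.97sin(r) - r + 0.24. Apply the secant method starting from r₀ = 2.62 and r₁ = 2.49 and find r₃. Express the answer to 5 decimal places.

g(2.62) = -0.4019013, g(2.49) = 0.1576205
r₂ = 2.4900000 − 0.1576205·(2.4900000 − 2.6200000) / (0.1576205 − (-0.4019013)) = 2.4900000 − (-0.0204907)/(0.5595218) = 2.5266217
g(2.5266217) = 0.0038093
r₃ = 2.5266217 − 0.0038093·(2.5266217 − 2.4900000) / (0.0038093 − 0.1576205) = 2.5266217 − (0.0001395)/(-0.1538112) = 2.5275287

2.52753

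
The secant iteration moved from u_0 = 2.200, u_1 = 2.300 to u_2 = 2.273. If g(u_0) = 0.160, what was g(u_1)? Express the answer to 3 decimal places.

-0.059

The secant line through (2.200, 0.160) and (2.300, g(u_1)) crosses zero at u_2 = 2.273.
So (2.200, 0.160), (2.300, g(u_1)), (2.273, 0) are collinear:
g(u_1) = 0.160 · (2.300 − 2.273) / (2.200 − 2.273) = 0.160 · (0.02700)/(-0.07300) = -0.05918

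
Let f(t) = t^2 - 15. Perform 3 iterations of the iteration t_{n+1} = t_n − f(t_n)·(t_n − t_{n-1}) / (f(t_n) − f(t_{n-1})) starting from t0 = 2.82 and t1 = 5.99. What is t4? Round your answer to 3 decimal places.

3.875

f(2.82) = -7.04760, f(5.99) = 20.88010
t2 = 5.99000 − 20.88010·(5.99000 − 2.82000) / (20.88010 − (-7.04760)) = 5.99000 − (66.18992)/(27.92770) = 3.61995
f(3.61995) = -1.89593
t3 = 3.61995 − (-1.89593)·(3.61995 − 5.99000) / (-1.89593 − 20.88010) = 3.61995 − (4.49344)/(-22.77603) = 3.81724
f(3.81724) = -0.42866
t4 = 3.81724 − (-0.42866)·(3.81724 − 3.61995) / (-0.42866 − (-1.89593)) = 3.81724 − (-0.08457)/(1.46727) = 3.87488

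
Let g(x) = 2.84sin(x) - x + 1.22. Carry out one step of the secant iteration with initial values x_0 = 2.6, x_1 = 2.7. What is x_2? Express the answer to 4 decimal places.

2.6240

g(2.6) = 0.084024, g(2.7) = -0.266241
x_2 = 2.700000 − (-0.266241)·(2.700000 − 2.600000) / (-0.266241 − 0.084024) = 2.700000 − (-0.026624)/(-0.350265) = 2.623989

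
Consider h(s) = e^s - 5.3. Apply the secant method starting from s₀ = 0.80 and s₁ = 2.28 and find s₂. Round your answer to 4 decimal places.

h(0.80) = -3.074459, h(2.28) = 4.476680
s₂ = 2.280000 − 4.476680·(2.280000 − 0.800000) / (4.476680 − (-3.074459)) = 2.280000 − (6.625487)/(7.551139) = 1.402584

1.4026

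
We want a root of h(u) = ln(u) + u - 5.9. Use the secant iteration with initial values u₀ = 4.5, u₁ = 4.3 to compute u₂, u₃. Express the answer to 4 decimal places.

4.4152, 4.4150

h(4.5) = 0.104077, h(4.3) = -0.141385
u₂ = 4.300000 − (-0.141385)·(4.300000 − 4.500000) / (-0.141385 − 0.104077) = 4.300000 − (0.028277)/(-0.245462) = 4.415199
h(4.415199) = 0.000252
u₃ = 4.415199 − 0.000252·(4.415199 − 4.300000) / (0.000252 − (-0.141385)) = 4.415199 − (0.000029)/(0.141637) = 4.414994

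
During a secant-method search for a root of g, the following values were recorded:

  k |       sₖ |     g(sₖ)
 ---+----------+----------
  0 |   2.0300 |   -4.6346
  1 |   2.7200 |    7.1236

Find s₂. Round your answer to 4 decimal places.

s₂ = 2.7200 − 7.1236·(2.7200 − 2.0300) / (7.1236 − (-4.6346))
   = 2.7200 − (4.915284)/(11.758200) = 2.301970

2.3020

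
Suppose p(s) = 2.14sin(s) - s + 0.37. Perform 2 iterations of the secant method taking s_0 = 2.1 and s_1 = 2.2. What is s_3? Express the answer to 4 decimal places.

p(2.1) = 0.117268, p(2.2) = -0.099818
s_2 = 2.200000 − (-0.099818)·(2.200000 − 2.100000) / (-0.099818 − 0.117268) = 2.200000 − (-0.009982)/(-0.217086) = 2.154019
p(2.154019) = 0.002222
s_3 = 2.154019 − 0.002222·(2.154019 − 2.200000) / (0.002222 − (-0.099818)) = 2.154019 − (-0.000102)/(0.102040) = 2.155020

2.1550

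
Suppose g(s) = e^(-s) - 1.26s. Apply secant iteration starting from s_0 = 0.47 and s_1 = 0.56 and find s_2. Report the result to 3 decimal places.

g(0.47) = 0.03280, g(0.56) = -0.13439
s_2 = 0.56000 − (-0.13439)·(0.56000 − 0.47000) / (-0.13439 − 0.03280) = 0.56000 − (-0.01210)/(-0.16719) = 0.48766

0.488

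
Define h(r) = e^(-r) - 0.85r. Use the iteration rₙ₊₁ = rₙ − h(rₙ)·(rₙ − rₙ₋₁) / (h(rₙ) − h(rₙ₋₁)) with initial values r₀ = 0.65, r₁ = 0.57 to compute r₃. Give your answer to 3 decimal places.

0.628

h(0.65) = -0.03045, h(0.57) = 0.08103
r₂ = 0.57000 − 0.08103·(0.57000 − 0.65000) / (0.08103 − (-0.03045)) = 0.57000 − (-0.00648)/(0.11148) = 0.62815
h(0.62815) = -0.00034
r₃ = 0.62815 − (-0.00034)·(0.62815 − 0.57000) / (-0.00034 − 0.08103) = 0.62815 − (-0.00002)/(-0.08137) = 0.62790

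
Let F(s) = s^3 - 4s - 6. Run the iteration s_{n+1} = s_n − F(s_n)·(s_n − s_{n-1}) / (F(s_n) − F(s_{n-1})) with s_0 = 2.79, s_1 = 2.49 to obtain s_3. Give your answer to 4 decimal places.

2.5252

F(2.79) = 4.557639, F(2.49) = -0.521751
s_2 = 2.490000 − (-0.521751)·(2.490000 − 2.790000) / (-0.521751 − 4.557639) = 2.490000 − (0.156525)/(-5.079390) = 2.520816
F(2.520816) = -0.064709
s_3 = 2.520816 − (-0.064709)·(2.520816 − 2.490000) / (-0.064709 − (-0.521751)) = 2.520816 − (-0.001994)/(0.457042) = 2.525179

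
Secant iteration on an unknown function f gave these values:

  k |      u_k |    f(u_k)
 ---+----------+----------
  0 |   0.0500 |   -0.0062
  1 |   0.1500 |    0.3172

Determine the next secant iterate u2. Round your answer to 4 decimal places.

u2 = 0.1500 − 0.3172·(0.1500 − 0.0500) / (0.3172 − (-0.0062))
   = 0.1500 − (0.031720)/(0.323400) = 0.051917

0.0519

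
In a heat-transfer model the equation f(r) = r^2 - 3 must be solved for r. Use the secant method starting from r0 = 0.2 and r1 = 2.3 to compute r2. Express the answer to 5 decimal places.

1.38400

f(0.2) = -2.9600000, f(2.3) = 2.2900000
r2 = 2.3000000 − 2.2900000·(2.3000000 − 0.2000000) / (2.2900000 − (-2.9600000)) = 2.3000000 − (4.8090000)/(5.2500000) = 1.3840000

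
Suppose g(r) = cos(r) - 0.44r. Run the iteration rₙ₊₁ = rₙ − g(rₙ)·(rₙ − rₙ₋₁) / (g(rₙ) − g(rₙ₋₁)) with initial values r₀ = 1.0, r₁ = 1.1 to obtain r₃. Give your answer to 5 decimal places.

1.07707

g(1.0) = 0.1003023, g(1.1) = -0.0304039
r₂ = 1.1000000 − (-0.0304039)·(1.1000000 − 1.0000000) / (-0.0304039 − 0.1003023) = 1.1000000 − (-0.0030404)/(-0.1307062) = 1.0767388
g(1.0767388) = 0.0004371
r₃ = 1.0767388 − 0.0004371·(1.0767388 − 1.1000000) / (0.0004371 − (-0.0304039)) = 1.0767388 − (-0.0000102)/(0.0308410) = 1.0770684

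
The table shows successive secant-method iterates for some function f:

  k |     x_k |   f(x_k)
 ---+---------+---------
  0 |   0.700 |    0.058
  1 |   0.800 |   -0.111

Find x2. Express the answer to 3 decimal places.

0.734

x2 = 0.800 − (-0.111)·(0.800 − 0.700) / (-0.111 − 0.058)
   = 0.800 − (-0.01110)/(-0.16900) = 0.73432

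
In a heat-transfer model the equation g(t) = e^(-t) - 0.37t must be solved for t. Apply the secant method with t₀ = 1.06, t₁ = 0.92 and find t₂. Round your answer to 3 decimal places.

g(1.06) = -0.04574, g(0.92) = 0.05812
t₂ = 0.92000 − 0.05812·(0.92000 − 1.06000) / (0.05812 − (-0.04574)) = 0.92000 − (-0.00814)/(0.10386) = 0.99834

0.998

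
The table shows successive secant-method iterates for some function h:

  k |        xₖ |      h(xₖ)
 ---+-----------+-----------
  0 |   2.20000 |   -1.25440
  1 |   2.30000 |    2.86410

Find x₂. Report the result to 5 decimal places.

2.23046

x₂ = 2.30000 − 2.86410·(2.30000 − 2.20000) / (2.86410 − (-1.25440))
   = 2.30000 − (0.2864100)/(4.1185000) = 2.2304577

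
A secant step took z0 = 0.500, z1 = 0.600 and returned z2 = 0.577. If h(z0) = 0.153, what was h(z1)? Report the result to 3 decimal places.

-0.046

The secant line through (0.500, 0.153) and (0.600, h(z1)) crosses zero at z2 = 0.577.
So (0.500, 0.153), (0.600, h(z1)), (0.577, 0) are collinear:
h(z1) = 0.153 · (0.600 − 0.577) / (0.500 − 0.577) = 0.153 · (0.02300)/(-0.07700) = -0.04570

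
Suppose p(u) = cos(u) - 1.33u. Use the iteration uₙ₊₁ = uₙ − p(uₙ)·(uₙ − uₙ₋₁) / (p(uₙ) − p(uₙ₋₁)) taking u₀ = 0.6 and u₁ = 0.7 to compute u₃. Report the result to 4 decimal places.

0.6144

p(0.6) = 0.027336, p(0.7) = -0.166158
u₂ = 0.700000 − (-0.166158)·(0.700000 − 0.600000) / (-0.166158 − 0.027336) = 0.700000 − (-0.016616)/(-0.193493) = 0.614127
p(0.614127) = 0.000487
u₃ = 0.614127 − 0.000487·(0.614127 − 0.700000) / (0.000487 − (-0.166158)) = 0.614127 − (-0.000042)/(0.166645) = 0.614378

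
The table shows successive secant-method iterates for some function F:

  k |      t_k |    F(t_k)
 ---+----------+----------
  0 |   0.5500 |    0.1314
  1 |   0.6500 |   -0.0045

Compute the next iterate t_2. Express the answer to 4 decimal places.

t_2 = 0.6500 − (-0.0045)·(0.6500 − 0.5500) / (-0.0045 − 0.1314)
   = 0.6500 − (-0.000450)/(-0.135900) = 0.646689

0.6467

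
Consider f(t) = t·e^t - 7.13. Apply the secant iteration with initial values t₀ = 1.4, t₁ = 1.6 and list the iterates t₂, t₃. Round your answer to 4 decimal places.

f(1.4) = -1.452720, f(1.6) = 0.794852
t₂ = 1.600000 − 0.794852·(1.600000 − 1.400000) / (0.794852 − (-1.452720)) = 1.600000 − (0.158970)/(2.247572) = 1.529270
f(1.529270) = -0.072712
t₃ = 1.529270 − (-0.072712)·(1.529270 − 1.600000) / (-0.072712 − 0.794852) = 1.529270 − (0.005143)/(-0.867564) = 1.535198

1.5293, 1.5352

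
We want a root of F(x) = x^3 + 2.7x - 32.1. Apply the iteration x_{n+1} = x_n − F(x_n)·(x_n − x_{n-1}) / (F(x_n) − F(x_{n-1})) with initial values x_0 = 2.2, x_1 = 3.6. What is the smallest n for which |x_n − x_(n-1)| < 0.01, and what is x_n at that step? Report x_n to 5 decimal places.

n = 5, x_n = 2.89572

F(2.2) = -15.5120000, F(3.6) = 24.2760000
x_2 = 3.6000000 − 24.2760000·(1.4000000)/(39.7880000) = 2.7458128;  |Δ| = 0.8541872
F(2.7458128) = -3.9842828
x_3 = 2.7458128 − (-3.9842828)·(-0.8541872)/(-28.2602828) = 2.8662406;  |Δ| = 0.1204278
F(2.8662406) = -0.8140233
x_4 = 2.8662406 − (-0.8140233)·(0.1204278)/(3.1702595) = 2.8971627;  |Δ| = 0.0309221
F(2.8971627) = 0.0398236
x_5 = 2.8971627 − 0.0398236·(0.0309221)/(0.8538469) = 2.8957205;  |Δ| = 0.0014422
|x_5 − x_4| = 0.0014422 < 0.01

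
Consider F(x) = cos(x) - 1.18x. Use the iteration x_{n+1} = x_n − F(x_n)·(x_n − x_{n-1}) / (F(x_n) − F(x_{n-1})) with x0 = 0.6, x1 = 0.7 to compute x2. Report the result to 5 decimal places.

0.66574

F(0.6) = 0.1173356, F(0.7) = -0.0611578
x2 = 0.7000000 − (-0.0611578)·(0.7000000 − 0.6000000) / (-0.0611578 − 0.1173356) = 0.7000000 − (-0.0061158)/(-0.1784934) = 0.6657367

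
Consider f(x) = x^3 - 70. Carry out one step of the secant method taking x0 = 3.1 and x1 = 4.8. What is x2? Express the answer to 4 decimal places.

3.9460

f(3.1) = -40.209000, f(4.8) = 40.592000
x2 = 4.800000 − 40.592000·(4.800000 − 3.100000) / (40.592000 − (-40.209000)) = 4.800000 − (69.006400)/(80.801000) = 3.945971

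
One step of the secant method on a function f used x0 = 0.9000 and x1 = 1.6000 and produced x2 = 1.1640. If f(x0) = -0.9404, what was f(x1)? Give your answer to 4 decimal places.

1.5531

The secant line through (0.9000, -0.9404) and (1.6000, f(x1)) crosses zero at x2 = 1.1640.
So (0.9000, -0.9404), (1.6000, f(x1)), (1.1640, 0) are collinear:
f(x1) = -0.9404 · (1.6000 − 1.1640) / (0.9000 − 1.1640) = -0.9404 · (0.436000)/(-0.264000) = 1.553085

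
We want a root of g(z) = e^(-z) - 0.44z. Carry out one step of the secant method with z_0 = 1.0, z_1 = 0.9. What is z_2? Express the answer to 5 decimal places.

0.91278

g(1.0) = -0.0721206, g(0.9) = 0.0105697
z_2 = 0.9000000 − 0.0105697·(0.9000000 − 1.0000000) / (0.0105697 − (-0.0721206)) = 0.9000000 − (-0.0010570)/(0.0826902) = 0.9127822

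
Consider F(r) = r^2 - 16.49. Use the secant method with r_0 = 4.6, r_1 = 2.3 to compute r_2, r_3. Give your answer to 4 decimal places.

3.9232, 4.0997

F(4.6) = 4.670000, F(2.3) = -11.200000
r_2 = 2.300000 − (-11.200000)·(2.300000 − 4.600000) / (-11.200000 − 4.670000) = 2.300000 − (25.760000)/(-15.870000) = 3.923188
F(3.923188) = -1.098593
r_3 = 3.923188 − (-1.098593)·(3.923188 − 2.300000) / (-1.098593 − (-11.200000)) = 3.923188 − (-1.783223)/(10.101407) = 4.099721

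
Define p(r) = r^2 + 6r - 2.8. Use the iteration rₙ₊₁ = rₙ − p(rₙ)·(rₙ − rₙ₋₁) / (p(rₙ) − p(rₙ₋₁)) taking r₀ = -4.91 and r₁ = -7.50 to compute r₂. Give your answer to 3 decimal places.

p(-4.91) = -8.15190, p(-7.50) = 8.45000
r₂ = -7.50000 − 8.45000·(-7.50000 − (-4.91000)) / (8.45000 − (-8.15190)) = -7.50000 − (-21.88550)/(16.60190) = -6.18175

-6.182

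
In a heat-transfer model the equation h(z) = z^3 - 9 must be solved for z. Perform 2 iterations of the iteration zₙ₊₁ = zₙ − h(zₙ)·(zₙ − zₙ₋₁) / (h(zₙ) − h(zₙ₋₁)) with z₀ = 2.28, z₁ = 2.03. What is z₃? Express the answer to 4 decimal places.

2.0802

h(2.28) = 2.852352, h(2.03) = -0.634573
z₂ = 2.030000 − (-0.634573)·(2.030000 − 2.280000) / (-0.634573 − 2.852352) = 2.030000 − (0.158643)/(-3.486925) = 2.075497
h(2.075497) = -0.059412
z₃ = 2.075497 − (-0.059412)·(2.075497 − 2.030000) / (-0.059412 − (-0.634573)) = 2.075497 − (-0.002703)/(0.575161) = 2.080196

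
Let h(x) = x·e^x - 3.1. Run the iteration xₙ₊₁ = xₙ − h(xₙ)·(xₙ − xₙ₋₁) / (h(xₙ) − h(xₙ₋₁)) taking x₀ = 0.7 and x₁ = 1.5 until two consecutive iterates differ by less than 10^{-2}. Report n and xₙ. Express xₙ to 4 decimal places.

h(0.7) = -1.690373, h(1.5) = 3.622534
x₂ = 1.500000 − 3.622534·(0.800000)/(5.312907) = 0.954531;  |Δ| = 0.545469
h(0.954531) = -0.620652
x₃ = 0.954531 − (-0.620652)·(-0.545469)/(-4.243186) = 1.034317;  |Δ| = 0.079786
h(1.034317) = -0.190277
x₄ = 1.034317 − (-0.190277)·(0.079786)/(0.430375) = 1.069592;  |Δ| = 0.035275
h(1.069592) = 0.016993
x₅ = 1.069592 − 0.016993·(0.035275)/(0.207269) = 1.066700;  |Δ| = 0.002892
|x₅ − x₄| = 0.002892 < 10^{-2}

n = 5, xₙ = 1.0667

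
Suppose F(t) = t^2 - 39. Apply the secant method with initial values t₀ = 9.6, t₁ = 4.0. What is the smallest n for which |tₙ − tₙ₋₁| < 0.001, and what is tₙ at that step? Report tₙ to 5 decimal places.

F(9.6) = 53.1600000, F(4.0) = -23.0000000
t₂ = 4.0000000 − (-23.0000000)·(-5.6000000)/(-76.1600000) = 5.6911765;  |Δ| = 1.6911765
F(5.6911765) = -6.6105104
t₃ = 5.6911765 − (-6.6105104)·(1.6911765)/(16.3894896) = 6.3732929;  |Δ| = 0.6821164
F(6.3732929) = 1.6188620
t₄ = 6.3732929 − 1.6188620·(0.6821164)/(8.2293724) = 6.2391086;  |Δ| = 0.1341843
F(6.2391086) = -0.0735239
t₅ = 6.2391086 − (-0.0735239)·(-0.1341843)/(-1.6923859) = 6.2449381;  |Δ| = 0.0058295
F(6.2449381) = -0.0007482
t₆ = 6.2449381 − (-0.0007482)·(0.0058295)/(0.0727756) = 6.2449980;  |Δ| = 0.0000599
|t₆ − t₅| = 0.0000599 < 0.001

n = 6, tₙ = 6.24500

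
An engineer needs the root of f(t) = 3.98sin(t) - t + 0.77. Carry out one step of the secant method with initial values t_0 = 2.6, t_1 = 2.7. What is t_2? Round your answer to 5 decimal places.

f(2.6) = 0.2216955, f(2.7) = -0.2290281
t_2 = 2.7000000 − (-0.2290281)·(2.7000000 − 2.6000000) / (-0.2290281 − 0.2216955) = 2.7000000 − (-0.0229028)/(-0.4507235) = 2.6491866

2.64919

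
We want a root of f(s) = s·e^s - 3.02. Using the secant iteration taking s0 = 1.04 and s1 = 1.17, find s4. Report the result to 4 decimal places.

1.0533

f(1.04) = -0.077614, f(1.17) = 0.749731
s2 = 1.170000 − 0.749731·(1.170000 − 1.040000) / (0.749731 − (-0.077614)) = 1.170000 − (0.097465)/(0.827346) = 1.052195
f(1.052195) = -0.006584
s3 = 1.052195 − (-0.006584)·(1.052195 − 1.170000) / (-0.006584 − 0.749731) = 1.052195 − (0.000776)/(-0.756315) = 1.053221
f(1.053221) = -0.000552
s4 = 1.053221 − (-0.000552)·(1.053221 − 1.052195) / (-0.000552 − (-0.006584)) = 1.053221 − (-0.000001)/(0.006032) = 1.053315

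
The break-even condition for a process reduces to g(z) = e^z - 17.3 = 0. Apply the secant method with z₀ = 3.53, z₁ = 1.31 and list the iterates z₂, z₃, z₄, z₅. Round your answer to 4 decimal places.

g(3.53) = 16.823968, g(1.31) = -13.593826
z₂ = 1.310000 − (-13.593826)·(1.310000 − 3.530000) / (-13.593826 − 16.823968) = 1.310000 − (30.178294)/(-30.417794) = 2.302126
g(2.302126) = -7.304587
z₃ = 2.302126 − (-7.304587)·(2.302126 − 1.310000) / (-7.304587 − (-13.593826)) = 2.302126 − (-7.247073)/(6.289240) = 3.454423
g(3.454423) = 14.340041
z₄ = 3.454423 − 14.340041·(3.454423 − 2.302126) / (14.340041 − (-7.304587)) = 3.454423 − (16.523987)/(21.644627) = 2.691001
g(2.691001) = -2.553566
z₅ = 2.691001 − (-2.553566)·(2.691001 − 3.454423) / (-2.553566 − 14.340041) = 2.691001 − (1.949449)/(-16.893606) = 2.806397

2.3021, 3.4544, 2.6910, 2.8064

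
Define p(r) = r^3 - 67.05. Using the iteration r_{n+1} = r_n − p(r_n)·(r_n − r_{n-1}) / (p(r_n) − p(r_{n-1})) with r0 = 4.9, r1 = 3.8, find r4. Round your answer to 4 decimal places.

4.0625

p(4.9) = 50.599000, p(3.8) = -12.178000
r2 = 3.800000 − (-12.178000)·(3.800000 − 4.900000) / (-12.178000 − 50.599000) = 3.800000 − (13.395800)/(-62.777000) = 4.013387
p(4.013387) = -2.405268
r3 = 4.013387 − (-2.405268)·(4.013387 − 3.800000) / (-2.405268 − (-12.178000)) = 4.013387 − (-0.513253)/(9.772732) = 4.065906
p(4.065906) = 0.165895
r4 = 4.065906 − 0.165895·(4.065906 − 4.013387) / (0.165895 − (-2.405268)) = 4.065906 − (0.008713)/(2.571163) = 4.062517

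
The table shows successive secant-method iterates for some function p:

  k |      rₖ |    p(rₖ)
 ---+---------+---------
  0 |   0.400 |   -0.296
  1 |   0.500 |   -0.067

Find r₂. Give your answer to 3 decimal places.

0.529

r₂ = 0.500 − (-0.067)·(0.500 − 0.400) / (-0.067 − (-0.296))
   = 0.500 − (-0.00670)/(0.22900) = 0.52926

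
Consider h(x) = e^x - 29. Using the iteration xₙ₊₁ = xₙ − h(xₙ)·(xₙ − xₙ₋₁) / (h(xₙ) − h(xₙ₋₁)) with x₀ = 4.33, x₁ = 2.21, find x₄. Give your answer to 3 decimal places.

3.260

h(4.33) = 46.94429, h(2.21) = -19.88428
x₂ = 2.21000 − (-19.88428)·(2.21000 − 4.33000) / (-19.88428 − 46.94429) = 2.21000 − (42.15468)/(-66.82857) = 2.84079
h(2.84079) = -11.87074
x₃ = 2.84079 − (-11.87074)·(2.84079 − 2.21000) / (-11.87074 − (-19.88428)) = 2.84079 − (-7.48792)/(8.01355) = 3.77520
h(3.77520) = 14.60606
x₄ = 3.77520 − 14.60606·(3.77520 − 2.84079) / (14.60606 − (-11.87074)) = 3.77520 − (13.64802)/(26.47680) = 3.25973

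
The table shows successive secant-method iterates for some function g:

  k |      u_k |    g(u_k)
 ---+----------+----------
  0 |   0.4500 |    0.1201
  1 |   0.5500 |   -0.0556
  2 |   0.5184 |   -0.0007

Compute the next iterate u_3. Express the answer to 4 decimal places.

u_3 = 0.5184 − (-0.0007)·(0.5184 − 0.5500) / (-0.0007 − (-0.0556))
   = 0.5184 − (0.000022)/(0.054900) = 0.517997

0.5180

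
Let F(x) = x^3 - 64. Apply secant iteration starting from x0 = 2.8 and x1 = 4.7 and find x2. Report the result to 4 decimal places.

F(2.8) = -42.048000, F(4.7) = 39.823000
x2 = 4.700000 − 39.823000·(4.700000 − 2.800000) / (39.823000 − (-42.048000)) = 4.700000 − (75.663700)/(81.871000) = 3.775818

3.7758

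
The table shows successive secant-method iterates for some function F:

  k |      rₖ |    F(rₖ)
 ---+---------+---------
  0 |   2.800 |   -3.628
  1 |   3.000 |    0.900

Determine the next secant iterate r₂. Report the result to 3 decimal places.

r₂ = 3.000 − 0.900·(3.000 − 2.800) / (0.900 − (-3.628))
   = 3.000 − (0.18000)/(4.52800) = 2.96025

2.960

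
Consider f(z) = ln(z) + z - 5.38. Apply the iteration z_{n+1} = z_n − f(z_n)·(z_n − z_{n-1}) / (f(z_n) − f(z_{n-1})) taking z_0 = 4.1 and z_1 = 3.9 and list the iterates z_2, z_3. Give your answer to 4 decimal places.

3.9952, 3.9950

f(4.1) = 0.130987, f(3.9) = -0.119023
z_2 = 3.900000 − (-0.119023)·(3.900000 − 4.100000) / (-0.119023 − 0.130987) = 3.900000 − (0.023805)/(-0.250010) = 3.995215
f(3.995215) = 0.000312
z_3 = 3.995215 − 0.000312·(3.995215 − 3.900000) / (0.000312 − (-0.119023)) = 3.995215 − (0.000030)/(0.119336) = 3.994966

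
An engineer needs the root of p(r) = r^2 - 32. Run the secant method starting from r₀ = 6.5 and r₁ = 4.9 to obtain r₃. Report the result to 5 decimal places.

p(6.5) = 10.2500000, p(4.9) = -7.9900000
r₂ = 4.9000000 − (-7.9900000)·(4.9000000 − 6.5000000) / (-7.9900000 − 10.2500000) = 4.9000000 − (12.7840000)/(-18.2400000) = 5.6008772
p(5.6008772) = -0.6301747
r₃ = 5.6008772 − (-0.6301747)·(5.6008772 − 4.9000000) / (-0.6301747 − (-7.9900000)) = 5.6008772 − (-0.4416751)/(7.3598253) = 5.6608888

5.66089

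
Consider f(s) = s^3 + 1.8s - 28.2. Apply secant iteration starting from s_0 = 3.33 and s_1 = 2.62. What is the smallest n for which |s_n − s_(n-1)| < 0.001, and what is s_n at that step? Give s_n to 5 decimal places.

n = 5, s_n = 2.84697

f(3.33) = 14.7200370, f(2.62) = -5.4992720
s_2 = 2.6200000 − (-5.4992720)·(-0.7100000)/(-20.2193090) = 2.8131067;  |Δ| = 0.1931067
f(2.8131067) = -0.8746943
s_3 = 2.8131067 − (-0.8746943)·(0.1931067)/(4.6245777) = 2.8496309;  |Δ| = 0.0365243
f(2.8496309) = 0.0694681
s_4 = 2.8496309 − 0.0694681·(0.0365243)/(0.9441624) = 2.8469436;  |Δ| = 0.0026873
f(2.8469436) = -0.0007738
s_5 = 2.8469436 − (-0.0007738)·(-0.0026873)/(-0.0702419) = 2.8469732;  |Δ| = 0.0000296
|s_5 − s_4| = 0.0000296 < 0.001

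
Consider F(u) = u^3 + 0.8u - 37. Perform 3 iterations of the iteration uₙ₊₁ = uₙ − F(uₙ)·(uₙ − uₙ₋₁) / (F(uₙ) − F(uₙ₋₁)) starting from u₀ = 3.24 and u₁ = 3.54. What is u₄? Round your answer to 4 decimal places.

3.2522

F(3.24) = -0.395776, F(3.54) = 10.193864
u₂ = 3.540000 − 10.193864·(3.540000 − 3.240000) / (10.193864 − (-0.395776)) = 3.540000 − (3.058159)/(10.589640) = 3.251212
F(3.251212) = -0.032480
u₃ = 3.251212 − (-0.032480)·(3.251212 − 3.540000) / (-0.032480 − 10.193864) = 3.251212 − (0.009380)/(-10.226344) = 3.252129
F(3.252129) = -0.002652
u₄ = 3.252129 − (-0.002652)·(3.252129 − 3.251212) / (-0.002652 − (-0.032480)) = 3.252129 − (-0.000002)/(0.029829) = 3.252211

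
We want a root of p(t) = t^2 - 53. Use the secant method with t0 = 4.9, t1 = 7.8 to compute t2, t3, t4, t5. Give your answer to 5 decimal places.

7.18268, 7.27673, 7.28013, 7.28011

p(4.9) = -28.9900000, p(7.8) = 7.8400000
t2 = 7.8000000 − 7.8400000·(7.8000000 − 4.9000000) / (7.8400000 − (-28.9900000)) = 7.8000000 − (22.7360000)/(36.8300000) = 7.1826772
p(7.1826772) = -1.4091487
t3 = 7.1826772 − (-1.4091487)·(7.1826772 − 7.8000000) / (-1.4091487 − 7.8400000) = 7.1826772 − (0.8698997)/(-9.2491487) = 7.2767290
p(7.2767290) = -0.0492146
t4 = 7.2767290 − (-0.0492146)·(7.2767290 − 7.1826772) / (-0.0492146 − (-1.4091487)) = 7.2767290 − (-0.0046287)/(1.3599341) = 7.2801327
p(7.2801327) = 0.0003317
t5 = 7.2801327 − 0.0003317·(7.2801327 − 7.2767290) / (0.0003317 − (-0.0492146)) = 7.2801327 − (0.0000011)/(0.0495463) = 7.2801099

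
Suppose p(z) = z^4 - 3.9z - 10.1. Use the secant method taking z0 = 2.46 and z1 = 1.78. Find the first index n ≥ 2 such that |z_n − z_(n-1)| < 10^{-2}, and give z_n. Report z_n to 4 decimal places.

n = 5, z_n = 2.0640

p(2.46) = 16.927863, p(1.78) = -7.003241
z2 = 1.780000 − (-7.003241)·(-0.680000)/(-23.931104) = 1.978996;  |Δ| = 0.198996
p(1.978996) = -2.479687
z3 = 1.978996 − (-2.479687)·(0.198996)/(4.523555) = 2.088081;  |Δ| = 0.109084
p(2.088081) = 0.766793
z4 = 2.088081 − 0.766793·(0.109084)/(3.246479) = 2.062316;  |Δ| = 0.025765
p(2.062316) = -0.053774
z5 = 2.062316 − (-0.053774)·(-0.025765)/(-0.820567) = 2.064004;  |Δ| = 0.001688
|z5 − z4| = 0.001688 < 10^{-2}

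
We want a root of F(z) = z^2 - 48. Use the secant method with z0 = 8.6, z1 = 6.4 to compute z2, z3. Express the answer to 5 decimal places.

F(8.6) = 25.9600000, F(6.4) = -7.0400000
z2 = 6.4000000 − (-7.0400000)·(6.4000000 − 8.6000000) / (-7.0400000 − 25.9600000) = 6.4000000 − (15.4880000)/(-33.0000000) = 6.8693333
F(6.8693333) = -0.8122596
z3 = 6.8693333 − (-0.8122596)·(6.8693333 − 6.4000000) / (-0.8122596 − (-7.0400000)) = 6.8693333 − (-0.3812205)/(6.2277404) = 6.9305466

6.86933, 6.93055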